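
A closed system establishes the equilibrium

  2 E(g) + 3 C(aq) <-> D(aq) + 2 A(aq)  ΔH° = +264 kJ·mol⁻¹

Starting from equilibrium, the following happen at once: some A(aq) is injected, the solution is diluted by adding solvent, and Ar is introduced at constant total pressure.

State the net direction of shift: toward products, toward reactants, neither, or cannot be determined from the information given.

Adding A (aq), a product, drives the reaction to the left.
Dilution scales every aqueous concentration by the same factor. Δn_aq = 3 − 3 = 0, so Q is unchanged — no shift.
Adding inert gas at constant total pressure expands the volume and lowers every reacting partial pressure. With Δn_gas = 0 − 2 = -2, Q moves away from K toward the side with fewer gas moles, so the system shifts toward the side with more gas moles — to the left.
Only the nonzero effect(s) matter; the net shift is to the left.

left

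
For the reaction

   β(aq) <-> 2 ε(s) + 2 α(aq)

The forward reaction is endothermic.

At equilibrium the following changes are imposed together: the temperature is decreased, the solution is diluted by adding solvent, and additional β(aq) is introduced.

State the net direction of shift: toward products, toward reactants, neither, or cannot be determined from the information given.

cannot be determined

The forward reaction is endothermic. Lowering T favours the exothermic direction — shift to the left.
Dilution lowers every aqueous concentration by the same factor. Δn_aq = 2 − 1 = +1, so the system shifts toward the side with more dissolved moles — to the right.
Adding β (aq), a reactant, drives the reaction to the right.
The individual effects push in opposite directions; without quantitative information the net direction cannot be determined.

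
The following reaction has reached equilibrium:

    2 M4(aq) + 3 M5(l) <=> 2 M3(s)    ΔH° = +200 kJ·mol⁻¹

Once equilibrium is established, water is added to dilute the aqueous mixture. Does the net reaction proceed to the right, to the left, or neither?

Dilution lowers every aqueous concentration by the same factor. Δn_aq = 0 − 2 = -2, so the system shifts toward the side with more dissolved moles — to the left.

left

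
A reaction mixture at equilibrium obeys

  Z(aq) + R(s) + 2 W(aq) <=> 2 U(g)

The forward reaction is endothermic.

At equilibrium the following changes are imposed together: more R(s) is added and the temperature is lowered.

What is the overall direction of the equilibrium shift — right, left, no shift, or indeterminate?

R is a pure solid; its activity is 1 regardless of amount, so Q is unaffected — no shift from this change.
The forward reaction is endothermic. Lowering T favours the exothermic direction — shift to the left.
Only the nonzero effect(s) matter; the net shift is to the left.

left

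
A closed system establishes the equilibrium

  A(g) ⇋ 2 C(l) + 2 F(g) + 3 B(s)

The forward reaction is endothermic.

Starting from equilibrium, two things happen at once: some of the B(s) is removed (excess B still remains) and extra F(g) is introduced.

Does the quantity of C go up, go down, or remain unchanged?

decreases

B is a pure solid; its activity is 1 regardless of amount, so Q is unaffected — no shift from this change.
Adding F (g), a product, drives the reaction to the left.
The net shift is to the left. C is a product, so its amount decreases.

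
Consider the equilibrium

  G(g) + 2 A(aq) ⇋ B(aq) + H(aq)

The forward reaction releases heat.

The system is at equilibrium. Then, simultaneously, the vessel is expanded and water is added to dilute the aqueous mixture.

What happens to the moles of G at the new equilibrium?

increases

Gas moles: reactants 1, products 0 (Δn_gas = -1). Expansion shifts the system toward the side with more moles of gas — to the left.
Dilution scales every aqueous concentration by the same factor. Δn_aq = 2 − 2 = 0, so Q is unchanged — no shift.
The net shift is to the left. G is a reactant, so its amount increases.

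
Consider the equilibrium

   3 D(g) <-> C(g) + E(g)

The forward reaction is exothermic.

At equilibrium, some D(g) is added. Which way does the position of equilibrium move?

right

Adding D (g), a reactant, drives the reaction to the right.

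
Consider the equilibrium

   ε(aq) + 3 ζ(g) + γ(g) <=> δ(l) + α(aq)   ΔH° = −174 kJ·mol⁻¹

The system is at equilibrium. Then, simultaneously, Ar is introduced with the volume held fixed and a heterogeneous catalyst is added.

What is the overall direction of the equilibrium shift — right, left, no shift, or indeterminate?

no shift

At constant volume, adding an inert gas leaves every reacting species' partial pressure unchanged, so Q is unchanged — no shift from this change.
A catalyst speeds both forward and reverse rates equally; it changes neither Q nor K — no shift from this change.
None of the changes alters Q relative to K, so there is no net shift.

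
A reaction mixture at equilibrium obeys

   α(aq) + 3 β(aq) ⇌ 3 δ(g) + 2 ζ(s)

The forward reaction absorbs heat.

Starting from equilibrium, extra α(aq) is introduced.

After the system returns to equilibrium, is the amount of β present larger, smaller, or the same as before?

decreases

Adding α (aq), a reactant, drives the reaction to the right.
The net shift is to the right. β is a reactant, so its amount decreases.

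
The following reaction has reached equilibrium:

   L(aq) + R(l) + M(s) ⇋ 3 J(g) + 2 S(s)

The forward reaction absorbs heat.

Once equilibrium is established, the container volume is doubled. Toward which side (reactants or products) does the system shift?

right

Gas moles: reactants 0, products 3 (Δn_gas = +3). Expansion shifts the system toward the side with more moles of gas — to the right.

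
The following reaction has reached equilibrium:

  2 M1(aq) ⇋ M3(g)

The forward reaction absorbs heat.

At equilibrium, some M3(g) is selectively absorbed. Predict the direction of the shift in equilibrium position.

Removing M3 (g), a product, drives the reaction to the right.

right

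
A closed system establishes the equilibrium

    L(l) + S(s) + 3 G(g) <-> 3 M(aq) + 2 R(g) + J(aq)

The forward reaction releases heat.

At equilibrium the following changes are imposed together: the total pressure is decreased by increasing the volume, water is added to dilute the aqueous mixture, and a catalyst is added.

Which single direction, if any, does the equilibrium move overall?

Gas moles: reactants 3, products 2 (Δn_gas = -1). Expansion shifts the system toward the side with more moles of gas — to the left.
Dilution lowers every aqueous concentration by the same factor. Δn_aq = 4 − 0 = +4, so the system shifts toward the side with more dissolved moles — to the right.
A catalyst speeds both forward and reverse rates equally; it changes neither Q nor K — no shift from this change.
The individual effects push in opposite directions; without quantitative information the net direction cannot be determined.

cannot be determined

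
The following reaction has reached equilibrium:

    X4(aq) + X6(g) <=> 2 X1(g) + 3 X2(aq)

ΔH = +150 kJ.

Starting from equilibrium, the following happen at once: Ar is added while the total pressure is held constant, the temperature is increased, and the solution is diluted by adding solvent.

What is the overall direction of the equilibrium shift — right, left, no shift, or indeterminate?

Adding inert gas at constant total pressure expands the volume and lowers every reacting partial pressure. With Δn_gas = 2 − 1 = +1, Q moves away from K toward the side with fewer gas moles, so the system shifts toward the side with more gas moles — to the right.
The forward reaction is endothermic. Raising T favours the endothermic direction — shift to the right.
Dilution lowers every aqueous concentration by the same factor. Δn_aq = 3 − 1 = +2, so the system shifts toward the side with more dissolved moles — to the right.
All effects act in the same direction — net shift to the right.

right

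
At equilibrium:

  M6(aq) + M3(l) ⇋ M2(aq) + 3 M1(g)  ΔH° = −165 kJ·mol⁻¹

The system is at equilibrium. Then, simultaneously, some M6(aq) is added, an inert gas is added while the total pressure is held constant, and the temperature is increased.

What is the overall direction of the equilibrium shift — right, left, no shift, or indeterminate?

cannot be determined

Adding M6 (aq), a reactant, drives the reaction to the right.
Adding inert gas at constant total pressure expands the volume and lowers every reacting partial pressure. With Δn_gas = 3 − 0 = +3, Q moves away from K toward the side with fewer gas moles, so the system shifts toward the side with more gas moles — to the right.
The forward reaction is exothermic. Raising T favours the endothermic direction — shift to the left.
The individual effects push in opposite directions; without quantitative information the net direction cannot be determined.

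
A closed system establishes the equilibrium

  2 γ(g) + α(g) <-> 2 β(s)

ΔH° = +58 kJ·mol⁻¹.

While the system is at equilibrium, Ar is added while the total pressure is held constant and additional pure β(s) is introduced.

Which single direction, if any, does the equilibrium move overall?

Adding inert gas at constant total pressure expands the volume and lowers every reacting partial pressure. With Δn_gas = 0 − 3 = -3, Q moves away from K toward the side with fewer gas moles, so the system shifts toward the side with more gas moles — to the left.
β is a pure solid; its activity is 1 regardless of amount, so Q is unaffected — no shift from this change.
Only the nonzero effect(s) matter; the net shift is to the left.

left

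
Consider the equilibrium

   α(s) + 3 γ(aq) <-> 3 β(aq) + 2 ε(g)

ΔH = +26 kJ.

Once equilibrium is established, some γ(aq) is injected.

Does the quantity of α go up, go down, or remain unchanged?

decreases

Adding γ (aq), a reactant, drives the reaction to the right.
The net shift is to the right. α is a reactant, so its amount decreases.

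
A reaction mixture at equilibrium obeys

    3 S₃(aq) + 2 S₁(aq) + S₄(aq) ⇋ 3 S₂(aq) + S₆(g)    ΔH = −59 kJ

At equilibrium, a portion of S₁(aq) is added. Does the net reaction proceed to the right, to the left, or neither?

right

Adding S₁ (aq), a reactant, drives the reaction to the right.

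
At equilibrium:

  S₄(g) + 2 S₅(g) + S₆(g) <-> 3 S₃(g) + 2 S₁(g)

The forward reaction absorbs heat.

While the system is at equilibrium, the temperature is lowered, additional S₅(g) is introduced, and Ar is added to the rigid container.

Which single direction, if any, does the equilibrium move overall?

cannot be determined

The forward reaction is endothermic. Lowering T favours the exothermic direction — shift to the left.
Adding S₅ (g), a reactant, drives the reaction to the right.
At constant volume, adding an inert gas leaves every reacting species' partial pressure unchanged, so Q is unchanged — no shift from this change.
The individual effects push in opposite directions; without quantitative information the net direction cannot be determined.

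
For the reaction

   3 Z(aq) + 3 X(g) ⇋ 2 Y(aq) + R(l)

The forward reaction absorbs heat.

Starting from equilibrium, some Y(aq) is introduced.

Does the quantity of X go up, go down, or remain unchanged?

increases

Adding Y (aq), a product, drives the reaction to the left.
The net shift is to the left. X is a reactant, so its amount increases.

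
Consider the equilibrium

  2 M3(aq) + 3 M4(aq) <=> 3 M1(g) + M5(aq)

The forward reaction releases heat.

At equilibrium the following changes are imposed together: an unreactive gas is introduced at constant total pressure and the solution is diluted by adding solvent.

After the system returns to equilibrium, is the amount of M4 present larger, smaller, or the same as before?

cannot be determined

Adding inert gas at constant total pressure expands the volume and lowers every reacting partial pressure. With Δn_gas = 3 − 0 = +3, Q moves away from K toward the side with fewer gas moles, so the system shifts toward the side with more gas moles — to the right.
Dilution lowers every aqueous concentration by the same factor. Δn_aq = 1 − 5 = -4, so the system shifts toward the side with more dissolved moles — to the left.
The two effects oppose each other, so the net shift — and hence the change in M4 — cannot be determined from the given information.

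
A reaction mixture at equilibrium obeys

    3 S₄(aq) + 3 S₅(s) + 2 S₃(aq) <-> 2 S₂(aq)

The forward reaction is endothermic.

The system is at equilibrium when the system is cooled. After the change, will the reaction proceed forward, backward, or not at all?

left

The forward reaction is endothermic. Lowering T favours the exothermic direction — shift to the left.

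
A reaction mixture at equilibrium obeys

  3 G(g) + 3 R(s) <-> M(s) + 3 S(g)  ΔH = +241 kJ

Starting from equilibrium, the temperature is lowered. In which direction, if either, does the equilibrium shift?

left

The forward reaction is endothermic. Lowering T favours the exothermic direction — shift to the left.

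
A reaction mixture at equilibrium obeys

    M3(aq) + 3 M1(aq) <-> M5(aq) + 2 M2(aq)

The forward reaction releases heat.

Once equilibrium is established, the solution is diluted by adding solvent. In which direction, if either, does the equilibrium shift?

left

Dilution lowers every aqueous concentration by the same factor. Δn_aq = 3 − 4 = -1, so the system shifts toward the side with more dissolved moles — to the left.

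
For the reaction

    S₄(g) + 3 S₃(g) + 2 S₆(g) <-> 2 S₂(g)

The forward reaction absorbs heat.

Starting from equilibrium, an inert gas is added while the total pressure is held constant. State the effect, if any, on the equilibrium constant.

The equilibrium constant depends only on temperature. This perturbation may move the position of equilibrium, but since T is unchanged, K itself is unchanged.

unchanged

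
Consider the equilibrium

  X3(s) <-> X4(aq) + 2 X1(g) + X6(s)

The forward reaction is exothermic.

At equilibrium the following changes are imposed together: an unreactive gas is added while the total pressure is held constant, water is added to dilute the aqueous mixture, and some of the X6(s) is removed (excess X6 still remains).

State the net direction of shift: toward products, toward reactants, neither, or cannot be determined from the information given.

Adding inert gas at constant total pressure expands the volume and lowers every reacting partial pressure. With Δn_gas = 2 − 0 = +2, Q moves away from K toward the side with fewer gas moles, so the system shifts toward the side with more gas moles — to the right.
Dilution lowers every aqueous concentration by the same factor. Δn_aq = 1 − 0 = +1, so the system shifts toward the side with more dissolved moles — to the right.
X6 is a pure solid; its activity is 1 regardless of amount, so Q is unaffected — no shift from this change.
Only the nonzero effect(s) matter; the net shift is to the right.

right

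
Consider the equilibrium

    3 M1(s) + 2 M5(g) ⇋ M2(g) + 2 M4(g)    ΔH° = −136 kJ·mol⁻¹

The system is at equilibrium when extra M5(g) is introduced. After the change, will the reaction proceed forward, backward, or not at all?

Adding M5 (g), a reactant, drives the reaction to the right.

right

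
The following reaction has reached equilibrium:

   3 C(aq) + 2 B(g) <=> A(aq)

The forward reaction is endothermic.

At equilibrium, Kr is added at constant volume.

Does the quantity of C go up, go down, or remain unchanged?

unchanged

At constant volume, adding an inert gas leaves every reacting species' partial pressure unchanged, so Q is unchanged — no shift from this change.
No net shift occurs, so the amount of C is unchanged.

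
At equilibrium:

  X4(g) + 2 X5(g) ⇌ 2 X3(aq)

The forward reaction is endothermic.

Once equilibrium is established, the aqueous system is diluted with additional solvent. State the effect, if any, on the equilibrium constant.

The equilibrium constant depends only on temperature. This perturbation may move the position of equilibrium, but since T is unchanged, K itself is unchanged.

unchanged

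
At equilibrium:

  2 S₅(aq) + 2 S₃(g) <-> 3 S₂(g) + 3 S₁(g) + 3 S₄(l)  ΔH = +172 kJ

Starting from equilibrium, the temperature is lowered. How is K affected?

K depends on temperature via the van 't Hoff relation. The forward reaction is endothermic, so lowering T decreases K.

decreases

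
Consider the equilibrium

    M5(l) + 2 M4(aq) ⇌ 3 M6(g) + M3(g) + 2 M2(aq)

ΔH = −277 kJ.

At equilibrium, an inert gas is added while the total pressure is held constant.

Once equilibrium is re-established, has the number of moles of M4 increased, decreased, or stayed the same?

Adding inert gas at constant total pressure expands the volume and lowers every reacting partial pressure. With Δn_gas = 4 − 0 = +4, Q moves away from K toward the side with fewer gas moles, so the system shifts toward the side with more gas moles — to the right.
The net shift is to the right. M4 is a reactant, so its amount decreases.

decreases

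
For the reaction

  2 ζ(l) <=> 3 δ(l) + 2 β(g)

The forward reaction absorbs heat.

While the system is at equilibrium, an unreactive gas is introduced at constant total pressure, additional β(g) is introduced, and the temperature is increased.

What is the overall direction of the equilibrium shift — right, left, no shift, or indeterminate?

Adding inert gas at constant total pressure expands the volume and lowers every reacting partial pressure. With Δn_gas = 2 − 0 = +2, Q moves away from K toward the side with fewer gas moles, so the system shifts toward the side with more gas moles — to the right.
Adding β (g), a product, drives the reaction to the left.
The forward reaction is endothermic. Raising T favours the endothermic direction — shift to the right.
The individual effects push in opposite directions; without quantitative information the net direction cannot be determined.

cannot be determined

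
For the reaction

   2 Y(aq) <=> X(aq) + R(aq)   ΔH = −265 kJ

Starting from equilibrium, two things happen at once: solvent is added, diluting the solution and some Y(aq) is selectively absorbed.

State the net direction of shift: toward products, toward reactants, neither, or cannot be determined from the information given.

left

Dilution scales every aqueous concentration by the same factor. Δn_aq = 2 − 2 = 0, so Q is unchanged — no shift.
Removing Y (aq), a reactant, drives the reaction to the left.
Only the nonzero effect(s) matter; the net shift is to the left.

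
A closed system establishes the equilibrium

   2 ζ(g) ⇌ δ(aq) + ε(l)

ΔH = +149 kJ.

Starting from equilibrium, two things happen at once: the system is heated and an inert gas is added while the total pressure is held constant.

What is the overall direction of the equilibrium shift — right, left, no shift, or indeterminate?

cannot be determined

The forward reaction is endothermic. Raising T favours the endothermic direction — shift to the right.
Adding inert gas at constant total pressure expands the volume and lowers every reacting partial pressure. With Δn_gas = 0 − 2 = -2, Q moves away from K toward the side with fewer gas moles, so the system shifts toward the side with more gas moles — to the left.
The individual effects push in opposite directions; without quantitative information the net direction cannot be determined.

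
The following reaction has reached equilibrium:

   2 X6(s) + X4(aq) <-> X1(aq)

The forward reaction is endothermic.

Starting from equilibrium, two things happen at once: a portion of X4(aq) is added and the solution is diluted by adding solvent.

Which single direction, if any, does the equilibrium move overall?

right

Adding X4 (aq), a reactant, drives the reaction to the right.
Dilution scales every aqueous concentration by the same factor. Δn_aq = 1 − 1 = 0, so Q is unchanged — no shift.
Only the nonzero effect(s) matter; the net shift is to the right.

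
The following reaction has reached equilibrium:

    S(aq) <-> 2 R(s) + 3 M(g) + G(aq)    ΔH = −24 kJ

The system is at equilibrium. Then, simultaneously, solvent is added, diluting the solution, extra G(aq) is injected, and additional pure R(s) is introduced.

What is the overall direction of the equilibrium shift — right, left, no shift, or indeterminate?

Dilution scales every aqueous concentration by the same factor. Δn_aq = 1 − 1 = 0, so Q is unchanged — no shift.
Adding G (aq), a product, drives the reaction to the left.
R is a pure solid; its activity is 1 regardless of amount, so Q is unaffected — no shift from this change.
Only the nonzero effect(s) matter; the net shift is to the left.

left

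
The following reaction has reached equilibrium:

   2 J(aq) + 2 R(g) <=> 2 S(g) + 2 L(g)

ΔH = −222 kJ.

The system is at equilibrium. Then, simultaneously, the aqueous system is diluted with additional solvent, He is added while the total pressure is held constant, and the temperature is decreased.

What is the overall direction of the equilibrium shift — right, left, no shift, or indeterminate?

Dilution lowers every aqueous concentration by the same factor. Δn_aq = 0 − 2 = -2, so the system shifts toward the side with more dissolved moles — to the left.
Adding inert gas at constant total pressure expands the volume and lowers every reacting partial pressure. With Δn_gas = 4 − 2 = +2, Q moves away from K toward the side with fewer gas moles, so the system shifts toward the side with more gas moles — to the right.
The forward reaction is exothermic. Lowering T favours the exothermic direction — shift to the right.
The individual effects push in opposite directions; without quantitative information the net direction cannot be determined.

cannot be determined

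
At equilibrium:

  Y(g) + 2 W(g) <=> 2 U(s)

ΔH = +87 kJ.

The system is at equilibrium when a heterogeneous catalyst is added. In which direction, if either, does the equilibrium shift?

no shift

A catalyst speeds both forward and reverse rates equally; it changes neither Q nor K — no shift from this change.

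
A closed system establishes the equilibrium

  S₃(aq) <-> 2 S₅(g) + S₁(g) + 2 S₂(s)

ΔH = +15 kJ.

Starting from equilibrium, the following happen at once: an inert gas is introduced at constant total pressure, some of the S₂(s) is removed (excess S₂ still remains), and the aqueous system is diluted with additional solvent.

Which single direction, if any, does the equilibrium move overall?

Adding inert gas at constant total pressure expands the volume and lowers every reacting partial pressure. With Δn_gas = 3 − 0 = +3, Q moves away from K toward the side with fewer gas moles, so the system shifts toward the side with more gas moles — to the right.
S₂ is a pure solid; its activity is 1 regardless of amount, so Q is unaffected — no shift from this change.
Dilution lowers every aqueous concentration by the same factor. Δn_aq = 0 − 1 = -1, so the system shifts toward the side with more dissolved moles — to the left.
The individual effects push in opposite directions; without quantitative information the net direction cannot be determined.

cannot be determined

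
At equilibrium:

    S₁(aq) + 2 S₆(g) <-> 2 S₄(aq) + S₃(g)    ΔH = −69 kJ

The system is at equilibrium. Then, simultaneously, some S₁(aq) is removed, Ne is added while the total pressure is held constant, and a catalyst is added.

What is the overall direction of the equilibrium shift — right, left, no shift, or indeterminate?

Removing S₁ (aq), a reactant, drives the reaction to the left.
Adding inert gas at constant total pressure expands the volume and lowers every reacting partial pressure. With Δn_gas = 1 − 2 = -1, Q moves away from K toward the side with fewer gas moles, so the system shifts toward the side with more gas moles — to the left.
A catalyst speeds both forward and reverse rates equally; it changes neither Q nor K — no shift from this change.
Only the nonzero effect(s) matter; the net shift is to the left.

left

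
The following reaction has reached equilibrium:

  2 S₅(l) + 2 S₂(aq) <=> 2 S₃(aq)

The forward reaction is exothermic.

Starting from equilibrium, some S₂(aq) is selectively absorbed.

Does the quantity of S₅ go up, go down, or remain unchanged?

Removing S₂ (aq), a reactant, drives the reaction to the left.
The net shift is to the left. S₅ is a reactant, so its amount increases.

increases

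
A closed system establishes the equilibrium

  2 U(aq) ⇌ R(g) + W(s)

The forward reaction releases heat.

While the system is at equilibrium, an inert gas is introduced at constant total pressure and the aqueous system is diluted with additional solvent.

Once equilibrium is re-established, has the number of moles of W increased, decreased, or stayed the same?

cannot be determined

Adding inert gas at constant total pressure expands the volume and lowers every reacting partial pressure. With Δn_gas = 1 − 0 = +1, Q moves away from K toward the side with fewer gas moles, so the system shifts toward the side with more gas moles — to the right.
Dilution lowers every aqueous concentration by the same factor. Δn_aq = 0 − 2 = -2, so the system shifts toward the side with more dissolved moles — to the left.
The two effects oppose each other, so the net shift — and hence the change in W — cannot be determined from the given information.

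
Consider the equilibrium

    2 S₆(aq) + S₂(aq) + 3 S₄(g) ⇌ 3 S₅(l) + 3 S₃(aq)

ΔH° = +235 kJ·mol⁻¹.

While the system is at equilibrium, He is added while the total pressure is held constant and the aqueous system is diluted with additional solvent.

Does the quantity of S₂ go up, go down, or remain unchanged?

increases

Adding inert gas at constant total pressure expands the volume and lowers every reacting partial pressure. With Δn_gas = 0 − 3 = -3, Q moves away from K toward the side with fewer gas moles, so the system shifts toward the side with more gas moles — to the left.
Dilution scales every aqueous concentration by the same factor. Δn_aq = 3 − 3 = 0, so Q is unchanged — no shift.
The net shift is to the left. S₂ is a reactant, so its amount increases.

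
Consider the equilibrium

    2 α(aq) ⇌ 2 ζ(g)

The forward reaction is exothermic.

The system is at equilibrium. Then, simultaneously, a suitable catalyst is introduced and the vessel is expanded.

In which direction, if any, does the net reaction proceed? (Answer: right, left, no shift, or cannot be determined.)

A catalyst speeds both forward and reverse rates equally; it changes neither Q nor K — no shift from this change.
Gas moles: reactants 0, products 2 (Δn_gas = +2). Expansion shifts the system toward the side with more moles of gas — to the right.
Only the nonzero effect(s) matter; the net shift is to the right.

right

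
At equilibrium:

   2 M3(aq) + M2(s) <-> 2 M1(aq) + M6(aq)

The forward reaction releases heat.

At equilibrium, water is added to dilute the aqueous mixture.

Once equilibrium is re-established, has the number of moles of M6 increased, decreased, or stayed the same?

Dilution lowers every aqueous concentration by the same factor. Δn_aq = 3 − 2 = +1, so the system shifts toward the side with more dissolved moles — to the right.
The net shift is to the right. M6 is a product, so its amount increases.

increases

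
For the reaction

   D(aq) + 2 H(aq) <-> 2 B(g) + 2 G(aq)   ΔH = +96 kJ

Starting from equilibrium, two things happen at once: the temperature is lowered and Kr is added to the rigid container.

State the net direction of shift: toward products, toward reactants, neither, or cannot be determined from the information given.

left

The forward reaction is endothermic. Lowering T favours the exothermic direction — shift to the left.
At constant volume, adding an inert gas leaves every reacting species' partial pressure unchanged, so Q is unchanged — no shift from this change.
Only the nonzero effect(s) matter; the net shift is to the left.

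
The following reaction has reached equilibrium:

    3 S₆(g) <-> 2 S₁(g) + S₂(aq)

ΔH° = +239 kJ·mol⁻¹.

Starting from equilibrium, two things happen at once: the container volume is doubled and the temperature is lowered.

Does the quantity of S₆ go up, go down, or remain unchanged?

increases

Gas moles: reactants 3, products 2 (Δn_gas = -1). Expansion shifts the system toward the side with more moles of gas — to the left.
The forward reaction is endothermic. Lowering T favours the exothermic direction — shift to the left.
The net shift is to the left. S₆ is a reactant, so its amount increases.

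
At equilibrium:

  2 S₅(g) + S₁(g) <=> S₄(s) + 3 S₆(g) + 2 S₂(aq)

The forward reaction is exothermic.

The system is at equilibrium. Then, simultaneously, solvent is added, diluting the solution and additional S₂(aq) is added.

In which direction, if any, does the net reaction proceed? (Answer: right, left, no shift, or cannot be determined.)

Dilution lowers every aqueous concentration by the same factor. Δn_aq = 2 − 0 = +2, so the system shifts toward the side with more dissolved moles — to the right.
Adding S₂ (aq), a product, drives the reaction to the left.
The individual effects push in opposite directions; without quantitative information the net direction cannot be determined.

cannot be determined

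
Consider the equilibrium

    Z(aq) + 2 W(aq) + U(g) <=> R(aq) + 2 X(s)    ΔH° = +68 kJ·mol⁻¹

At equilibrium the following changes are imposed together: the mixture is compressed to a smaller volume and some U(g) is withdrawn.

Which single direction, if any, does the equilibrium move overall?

Gas moles: reactants 1, products 0 (Δn_gas = -1). Compression shifts the system toward the side with fewer moles of gas — to the right.
Removing U (g), a reactant, drives the reaction to the left.
The individual effects push in opposite directions; without quantitative information the net direction cannot be determined.

cannot be determined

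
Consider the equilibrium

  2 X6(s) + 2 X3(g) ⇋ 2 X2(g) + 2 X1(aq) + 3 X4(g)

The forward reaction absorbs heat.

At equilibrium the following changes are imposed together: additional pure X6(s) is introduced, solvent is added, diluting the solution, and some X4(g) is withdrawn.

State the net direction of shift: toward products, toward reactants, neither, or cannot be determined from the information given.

X6 is a pure solid; its activity is 1 regardless of amount, so Q is unaffected — no shift from this change.
Dilution lowers every aqueous concentration by the same factor. Δn_aq = 2 − 0 = +2, so the system shifts toward the side with more dissolved moles — to the right.
Removing X4 (g), a product, drives the reaction to the right.
Only the nonzero effect(s) matter; the net shift is to the right.

right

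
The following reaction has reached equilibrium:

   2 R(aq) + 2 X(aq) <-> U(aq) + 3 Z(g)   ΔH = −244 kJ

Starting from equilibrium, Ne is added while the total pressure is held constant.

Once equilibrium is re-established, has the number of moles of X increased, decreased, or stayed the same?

Adding inert gas at constant total pressure expands the volume and lowers every reacting partial pressure. With Δn_gas = 3 − 0 = +3, Q moves away from K toward the side with fewer gas moles, so the system shifts toward the side with more gas moles — to the right.
The net shift is to the right. X is a reactant, so its amount decreases.

decreases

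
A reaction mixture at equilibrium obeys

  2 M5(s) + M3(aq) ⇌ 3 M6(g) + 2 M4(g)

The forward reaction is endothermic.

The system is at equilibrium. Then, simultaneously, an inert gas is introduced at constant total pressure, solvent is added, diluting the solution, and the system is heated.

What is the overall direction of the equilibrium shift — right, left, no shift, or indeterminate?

cannot be determined

Adding inert gas at constant total pressure expands the volume and lowers every reacting partial pressure. With Δn_gas = 5 − 0 = +5, Q moves away from K toward the side with fewer gas moles, so the system shifts toward the side with more gas moles — to the right.
Dilution lowers every aqueous concentration by the same factor. Δn_aq = 0 − 1 = -1, so the system shifts toward the side with more dissolved moles — to the left.
The forward reaction is endothermic. Raising T favours the endothermic direction — shift to the right.
The individual effects push in opposite directions; without quantitative information the net direction cannot be determined.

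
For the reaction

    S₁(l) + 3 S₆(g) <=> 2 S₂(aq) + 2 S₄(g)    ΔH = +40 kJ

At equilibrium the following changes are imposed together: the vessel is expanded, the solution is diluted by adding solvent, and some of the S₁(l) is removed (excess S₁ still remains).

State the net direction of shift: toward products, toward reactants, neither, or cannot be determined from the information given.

cannot be determined

Gas moles: reactants 3, products 2 (Δn_gas = -1). Expansion shifts the system toward the side with more moles of gas — to the left.
Dilution lowers every aqueous concentration by the same factor. Δn_aq = 2 − 0 = +2, so the system shifts toward the side with more dissolved moles — to the right.
S₁ is a pure liquid; its activity is 1 regardless of amount, so Q is unaffected — no shift from this change.
The individual effects push in opposite directions; without quantitative information the net direction cannot be determined.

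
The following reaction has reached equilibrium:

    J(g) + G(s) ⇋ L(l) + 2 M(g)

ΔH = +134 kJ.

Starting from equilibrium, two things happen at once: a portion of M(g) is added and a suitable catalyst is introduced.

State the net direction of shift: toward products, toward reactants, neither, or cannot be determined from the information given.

left

Adding M (g), a product, drives the reaction to the left.
A catalyst speeds both forward and reverse rates equally; it changes neither Q nor K — no shift from this change.
Only the nonzero effect(s) matter; the net shift is to the left.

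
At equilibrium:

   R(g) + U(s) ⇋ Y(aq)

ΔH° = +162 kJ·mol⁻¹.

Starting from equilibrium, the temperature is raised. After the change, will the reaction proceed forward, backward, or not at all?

right

The forward reaction is endothermic. Raising T favours the endothermic direction — shift to the right.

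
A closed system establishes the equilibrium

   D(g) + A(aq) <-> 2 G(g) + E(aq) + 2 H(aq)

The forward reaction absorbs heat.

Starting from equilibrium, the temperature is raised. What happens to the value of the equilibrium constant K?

K depends on temperature via the van 't Hoff relation. The forward reaction is endothermic, so raising T increases K.

increases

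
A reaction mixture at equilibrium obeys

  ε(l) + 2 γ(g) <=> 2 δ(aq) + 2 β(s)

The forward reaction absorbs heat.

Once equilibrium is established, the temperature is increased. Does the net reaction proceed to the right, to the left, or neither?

right

The forward reaction is endothermic. Raising T favours the endothermic direction — shift to the right.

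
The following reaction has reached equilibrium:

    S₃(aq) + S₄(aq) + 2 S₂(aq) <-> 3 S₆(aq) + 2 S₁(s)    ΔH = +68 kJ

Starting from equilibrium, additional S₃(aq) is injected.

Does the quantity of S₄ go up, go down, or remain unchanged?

decreases

Adding S₃ (aq), a reactant, drives the reaction to the right.
The net shift is to the right. S₄ is a reactant, so its amount decreases.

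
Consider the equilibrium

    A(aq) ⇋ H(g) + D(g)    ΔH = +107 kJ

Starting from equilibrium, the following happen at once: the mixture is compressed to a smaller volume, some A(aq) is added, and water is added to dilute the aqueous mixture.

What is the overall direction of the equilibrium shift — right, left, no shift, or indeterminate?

cannot be determined

Gas moles: reactants 0, products 2 (Δn_gas = +2). Compression shifts the system toward the side with fewer moles of gas — to the left.
Adding A (aq), a reactant, drives the reaction to the right.
Dilution lowers every aqueous concentration by the same factor. Δn_aq = 0 − 1 = -1, so the system shifts toward the side with more dissolved moles — to the left.
The individual effects push in opposite directions; without quantitative information the net direction cannot be determined.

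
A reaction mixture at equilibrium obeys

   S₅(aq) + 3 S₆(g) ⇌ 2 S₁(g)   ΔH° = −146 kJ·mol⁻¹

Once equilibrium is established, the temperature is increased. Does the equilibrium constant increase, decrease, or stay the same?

K depends on temperature via the van 't Hoff relation. The forward reaction is exothermic, so raising T decreases K.

decreases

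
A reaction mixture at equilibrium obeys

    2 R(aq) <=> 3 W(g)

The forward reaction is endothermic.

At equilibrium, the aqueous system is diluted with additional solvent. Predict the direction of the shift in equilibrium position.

left

Dilution lowers every aqueous concentration by the same factor. Δn_aq = 0 − 2 = -2, so the system shifts toward the side with more dissolved moles — to the left.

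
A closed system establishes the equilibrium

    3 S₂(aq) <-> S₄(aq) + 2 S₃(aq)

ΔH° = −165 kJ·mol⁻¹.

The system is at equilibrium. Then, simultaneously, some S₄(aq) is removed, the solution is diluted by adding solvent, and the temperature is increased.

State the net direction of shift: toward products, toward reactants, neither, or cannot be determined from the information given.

Removing S₄ (aq), a product, drives the reaction to the right.
Dilution scales every aqueous concentration by the same factor. Δn_aq = 3 − 3 = 0, so Q is unchanged — no shift.
The forward reaction is exothermic. Raising T favours the endothermic direction — shift to the left.
The individual effects push in opposite directions; without quantitative information the net direction cannot be determined.

cannot be determined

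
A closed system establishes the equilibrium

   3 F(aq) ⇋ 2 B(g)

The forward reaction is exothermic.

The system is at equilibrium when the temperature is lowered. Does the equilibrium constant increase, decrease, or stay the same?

increases

K depends on temperature via the van 't Hoff relation. The forward reaction is exothermic, so lowering T increases K.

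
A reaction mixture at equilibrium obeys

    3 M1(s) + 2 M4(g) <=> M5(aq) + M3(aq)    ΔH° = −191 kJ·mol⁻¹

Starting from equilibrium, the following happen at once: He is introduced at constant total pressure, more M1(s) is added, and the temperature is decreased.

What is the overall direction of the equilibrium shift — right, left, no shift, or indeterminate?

Adding inert gas at constant total pressure expands the volume and lowers every reacting partial pressure. With Δn_gas = 0 − 2 = -2, Q moves away from K toward the side with fewer gas moles, so the system shifts toward the side with more gas moles — to the left.
M1 is a pure solid; its activity is 1 regardless of amount, so Q is unaffected — no shift from this change.
The forward reaction is exothermic. Lowering T favours the exothermic direction — shift to the right.
The individual effects push in opposite directions; without quantitative information the net direction cannot be determined.

cannot be determined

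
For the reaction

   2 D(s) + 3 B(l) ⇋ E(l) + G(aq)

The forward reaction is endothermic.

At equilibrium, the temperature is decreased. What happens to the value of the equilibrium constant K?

decreases

K depends on temperature via the van 't Hoff relation. The forward reaction is endothermic, so lowering T decreases K.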